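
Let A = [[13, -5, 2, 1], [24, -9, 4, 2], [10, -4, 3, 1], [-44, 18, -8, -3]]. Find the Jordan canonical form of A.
J = [[1, 1, 0, 0], [0, 1, 0, 0], [0, 0, 1, 1], [0, 0, 0, 1]]

The characteristic polynomial is det(xI - A) = (x - 1)^4, so the eigenvalues are 1 (algebraic multiplicity 4).

For λ = 1: rank(A - I) = 2, rank((A - I)^2) = 0. The eigenspace has dimension 4 - 2 = 2, so there are 2 Jordan blocks; the rank sequence gives block sizes [2, 2].

Assembling the blocks gives the Jordan form J above.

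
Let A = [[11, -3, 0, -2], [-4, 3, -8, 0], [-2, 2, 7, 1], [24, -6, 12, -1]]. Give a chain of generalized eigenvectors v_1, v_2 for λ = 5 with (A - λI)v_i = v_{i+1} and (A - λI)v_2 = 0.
v_1 = [[-1, 3, 0, -8]]^T, v_2 = [[1, -2, 0, 6]]^T

We seek v_1 ∈ ker((A - 5I)^2) \ ker(A - 5I), then set v_{i+1} = (A - 5I) v_i.

One such chain is v_1 = [[-1, 3, 0, -8]]^T, v_2 = [[1, -2, 0, 6]]^T. Check: (A - 5I) v_2 = [[0, 0, 0, 0]]^T = 0.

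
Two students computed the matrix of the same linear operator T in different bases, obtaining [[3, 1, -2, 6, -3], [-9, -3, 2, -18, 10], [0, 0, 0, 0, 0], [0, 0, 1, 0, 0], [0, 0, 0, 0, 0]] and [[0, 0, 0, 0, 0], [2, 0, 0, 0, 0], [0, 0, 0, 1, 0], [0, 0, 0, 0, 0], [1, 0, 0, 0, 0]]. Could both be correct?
No.

Both have characteristic polynomial x^5, but the minimal polynomial of A is x^3 while the minimal polynomial of B is x^2. The minimal polynomial is a similarity invariant, so A and B are not similar.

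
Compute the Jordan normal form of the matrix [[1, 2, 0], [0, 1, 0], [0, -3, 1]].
The characteristic polynomial is det(xI - A) = (x - 1)^3, so the eigenvalues are 1 (algebraic multiplicity 3).

For λ = 1: rank(A - I) = 1, rank((A - I)^2) = 0. The eigenspace has dimension 3 - 1 = 2, so there are 2 Jordan blocks; the rank sequence gives block sizes [2, 1].

Assembling the blocks gives the Jordan form J above.

J = [[1, 1, 0], [0, 1, 0], [0, 0, 1]]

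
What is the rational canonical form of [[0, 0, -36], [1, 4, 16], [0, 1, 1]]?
The invariant factors of A (the non-unit diagonal entries of the Smith normal form of xI - A over ℚ[x]) are (x - 6)(x - 2)(x + 3), each dividing the next. The characteristic polynomial is their product, (x - 6)(x - 2)(x + 3).

The rational canonical form is the block-diagonal matrix of companion matrices C(f_i):
R = [[0, 0, -36], [1, 0, 12], [0, 1, 5]].

R = [[0, 0, -36], [1, 0, 12], [0, 1, 5]]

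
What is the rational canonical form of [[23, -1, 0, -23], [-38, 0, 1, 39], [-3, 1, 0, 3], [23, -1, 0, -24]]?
R = [[0, 0, 0, -20], [1, 0, 0, 39], [0, 1, 0, 23], [0, 0, 1, -1]]

The invariant factors of A (the non-unit diagonal entries of the Smith normal form of xI - A over ℚ[x]) are (x - 5)(x + 4)(x^2 + 2x - 1), each dividing the next. The characteristic polynomial is their product, (x - 5)(x + 4)(x^2 + 2x - 1).

The rational canonical form is the block-diagonal matrix of companion matrices C(f_i):
R = [[0, 0, 0, -20], [1, 0, 0, 39], [0, 1, 0, 23], [0, 0, 1, -1]].

Note the characteristic polynomial does not split into linear factors over ℚ, so A has no Jordan form over ℚ; the rational canonical form exists over any field.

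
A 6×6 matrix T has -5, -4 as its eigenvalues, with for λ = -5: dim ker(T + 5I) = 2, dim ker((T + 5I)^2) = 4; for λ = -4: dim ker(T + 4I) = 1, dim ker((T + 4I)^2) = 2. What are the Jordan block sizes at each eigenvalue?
Jordan blocks: (-5, 2), (-5, 2), (-4, 2)

λ = -5: successive nullity increments [2, 2] count blocks of size ≥ k; block sizes are [2, 2].
λ = -4: successive nullity increments [1, 1] count blocks of size ≥ k; block sizes are [2].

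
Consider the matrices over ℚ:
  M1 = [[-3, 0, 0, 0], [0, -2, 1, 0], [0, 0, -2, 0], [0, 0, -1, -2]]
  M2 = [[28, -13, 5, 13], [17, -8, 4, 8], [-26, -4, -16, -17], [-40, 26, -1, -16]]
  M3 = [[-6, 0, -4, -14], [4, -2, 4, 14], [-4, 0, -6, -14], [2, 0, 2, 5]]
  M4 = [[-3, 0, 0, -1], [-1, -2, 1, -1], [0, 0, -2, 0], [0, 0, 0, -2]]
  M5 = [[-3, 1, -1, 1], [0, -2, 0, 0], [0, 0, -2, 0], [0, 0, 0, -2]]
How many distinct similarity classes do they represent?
3 classes: {M1, M4}, {M2}, {M3, M5}

Characteristic polynomials: χ_{M1} = (x + 2)^3(x + 3), χ_{M2} = (x + 3)^4, χ_{M3} = (x + 2)^3(x + 3), χ_{M4} = (x + 2)^3(x + 3), χ_{M5} = (x + 2)^3(x + 3).

{M1, M4}: invariant factors x + 2, (x + 2)^2(x + 3).

{M2}: invariant factors x + 3, (x + 3)^3.

{M3, M5}: invariant factors x + 2, x + 2, (x + 2)(x + 3).

Matrices are similar if and only if their invariant-factor lists agree; the partition into similarity classes is {M1, M4}, {M2}, {M3, M5}.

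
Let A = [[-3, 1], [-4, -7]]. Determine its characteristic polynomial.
χ_A(x) = (x + 5)^2

xI - A = [[x + 3, -1], [4, x + 7]].

Expanding det(xI - A) along the first row:
det(xI - A) = + (x + 3)·det([[x + 7]]) - (-1)·det([[4]]).

Evaluating gives χ_A(x) = x^2 + 10x + 25 = (x + 5)^2.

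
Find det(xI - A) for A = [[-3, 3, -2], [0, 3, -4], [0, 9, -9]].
χ_A(x) = (x + 3)^3

xI - A = [[x + 3, -3, 2], [0, x - 3, 4], [0, -9, x + 9]].

Expanding det(xI - A) along the first row:
det(xI - A) = + (x + 3)·det([[x - 3, 4], [-9, x + 9]]) - (-3)·det([[0, 4], [0, x + 9]]) + (2)·det([[0, x - 3], [0, -9]]).

Evaluating gives χ_A(x) = x^3 + 9x^2 + 27x + 27 = (x + 3)^3.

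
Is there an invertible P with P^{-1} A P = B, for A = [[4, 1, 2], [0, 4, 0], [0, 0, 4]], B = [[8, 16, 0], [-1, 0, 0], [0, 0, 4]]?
Two matrices over a field are similar if and only if they have the same invariant factors.

Both A and B have characteristic polynomial (x - 4)^3 and minimal polynomial (x - 4)^2. Computing further, both have invariant factors x - 4, (x - 4)^2. Hence A and B are similar.

Yes.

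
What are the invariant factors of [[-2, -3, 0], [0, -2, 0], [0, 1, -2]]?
x + 2, (x + 2)^2

The Jordan structure of A has elementary divisors (x + 2)^2, (x + 2). Arranging the block sizes at each eigenvalue in decreasing order and taking row products gives the invariant factors.

Invariant factors (smallest first, each dividing the next): x + 2, (x + 2)^2.

Check: the last factor (x + 2)^2 is the minimal polynomial, and the product (x + 2)^3 is the characteristic polynomial.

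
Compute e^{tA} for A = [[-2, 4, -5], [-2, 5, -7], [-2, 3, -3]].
e^{tA} = [[3*t^2 - 2*t + 1, t*(8 - 3*t)/2, t*(-3*t - 10)/2], [2*t*(2*t - 1), -2*t^2 + 5*t + 1, t*(-2*t - 7)], [2*t*(t - 1), t*(3 - t), -t^2 - 3*t + 1]]

A has Jordan form J = [[0, 1, 0], [0, 0, 1], [0, 0, 0]] with A = PJP^{-1}, so e^{tA} = P e^{tJ} P^{-1}.

For a Jordan block J_k(λ), e^{tJ_k(λ)} = e^{λt} · (I + tN + t^2 N^2/2! + ... + t^{k-1} N^{k-1}/(k-1)!) where N is the nilpotent superdiagonal part.

Assembling the blocks and conjugating back gives the entries of e^{tA} as shown above.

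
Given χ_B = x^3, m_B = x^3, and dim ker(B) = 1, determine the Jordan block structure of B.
λ = 0: algebraic multiplicity 3 (exponent in χ_B), largest block size 3 (exponent in m_B), 1 block (geometric multiplicity). This forces block sizes [3].

Jordan blocks: (0, 3)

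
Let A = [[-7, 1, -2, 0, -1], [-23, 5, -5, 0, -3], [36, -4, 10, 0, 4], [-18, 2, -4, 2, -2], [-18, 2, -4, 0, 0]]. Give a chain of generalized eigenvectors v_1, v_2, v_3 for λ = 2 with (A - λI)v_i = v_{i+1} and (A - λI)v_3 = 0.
We seek v_1 ∈ ker((A - 2I)^3) \ ker((A - 2I)^2), then set v_{i+1} = (A - 2I) v_i.

One such chain is v_1 = [[0, 0, 1, -1, 0]]^T, v_2 = [[-2, -5, 8, -4, -4]]^T, v_3 = [[1, 3, -4, 2, 2]]^T. Check: (A - 2I) v_3 = [[0, 0, 0, 0, 0]]^T = 0.

v_1 = [[0, 0, 1, -1, 0]]^T, v_2 = [[-2, -5, 8, -4, -4]]^T, v_3 = [[1, 3, -4, 2, 2]]^T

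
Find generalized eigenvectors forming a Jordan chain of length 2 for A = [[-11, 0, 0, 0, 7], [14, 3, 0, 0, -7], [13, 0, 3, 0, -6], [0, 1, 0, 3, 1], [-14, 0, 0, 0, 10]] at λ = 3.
v_1 = [[-1, 2, 2, 1, -2]]^T, v_2 = [[0, 0, -1, 0, 0]]^T

We seek v_1 ∈ ker((A - 3I)^2) \ ker(A - 3I), then set v_{i+1} = (A - 3I) v_i.

One such chain is v_1 = [[-1, 2, 2, 1, -2]]^T, v_2 = [[0, 0, -1, 0, 0]]^T. Check: (A - 3I) v_2 = [[0, 0, 0, 0, 0]]^T = 0.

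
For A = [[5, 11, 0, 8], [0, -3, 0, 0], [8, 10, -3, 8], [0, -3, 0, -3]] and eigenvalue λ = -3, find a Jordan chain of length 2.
v_1 = [[0, 1, -1, -1]]^T, v_2 = [[3, 0, 2, -3]]^T

We seek v_1 ∈ ker((A + 3I)^2) \ ker(A + 3I), then set v_{i+1} = (A + 3I) v_i.

One such chain is v_1 = [[0, 1, -1, -1]]^T, v_2 = [[3, 0, 2, -3]]^T. Check: (A + 3I) v_2 = [[0, 0, 0, 0]]^T = 0.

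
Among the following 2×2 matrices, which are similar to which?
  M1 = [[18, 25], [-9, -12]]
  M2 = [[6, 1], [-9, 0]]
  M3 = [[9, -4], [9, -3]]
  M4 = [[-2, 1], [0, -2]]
Characteristic polynomials: χ_{M1} = (x - 3)^2, χ_{M2} = (x - 3)^2, χ_{M3} = (x - 3)^2, χ_{M4} = (x + 2)^2.

{M1, M2, M3}: invariant factors (x - 3)^2.

{M4}: invariant factors (x + 2)^2.

Matrices are similar if and only if their invariant-factor lists agree; the partition into similarity classes is {M1, M2, M3}, {M4}.

2 classes: {M1, M2, M3}, {M4}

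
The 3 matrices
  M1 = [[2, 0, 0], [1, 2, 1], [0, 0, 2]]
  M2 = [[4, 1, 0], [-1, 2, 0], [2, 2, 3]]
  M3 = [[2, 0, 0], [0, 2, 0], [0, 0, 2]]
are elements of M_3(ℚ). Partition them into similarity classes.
Characteristic polynomials: χ_{M1} = (x - 2)^3, χ_{M2} = (x - 3)^3, χ_{M3} = (x - 2)^3.

{M1}: invariant factors x - 2, (x - 2)^2.

{M2}: invariant factors x - 3, (x - 3)^2.

{M3}: invariant factors x - 2, x - 2, x - 2.

Matrices are similar if and only if their invariant-factor lists agree; the partition into similarity classes is {M1}, {M2}, {M3}.

3 classes: {M1}, {M2}, {M3}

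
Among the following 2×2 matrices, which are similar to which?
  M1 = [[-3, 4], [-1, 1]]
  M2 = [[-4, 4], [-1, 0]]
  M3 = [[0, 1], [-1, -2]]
2 classes: {M1, M3}, {M2}

Characteristic polynomials: χ_{M1} = (x + 1)^2, χ_{M2} = (x + 2)^2, χ_{M3} = (x + 1)^2.

{M1, M3}: invariant factors (x + 1)^2.

{M2}: invariant factors (x + 2)^2.

Matrices are similar if and only if their invariant-factor lists agree; the partition into similarity classes is {M1, M3}, {M2}.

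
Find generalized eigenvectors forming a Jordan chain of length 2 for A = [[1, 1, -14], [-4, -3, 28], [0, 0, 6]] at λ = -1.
v_1 = [[-1, 1, 0]]^T, v_2 = [[-1, 2, 0]]^T

We seek v_1 ∈ ker((A + I)^2) \ ker(A + I), then set v_{i+1} = (A + I) v_i.

One such chain is v_1 = [[-1, 1, 0]]^T, v_2 = [[-1, 2, 0]]^T. Check: (A + I) v_2 = [[0, 0, 0]]^T = 0.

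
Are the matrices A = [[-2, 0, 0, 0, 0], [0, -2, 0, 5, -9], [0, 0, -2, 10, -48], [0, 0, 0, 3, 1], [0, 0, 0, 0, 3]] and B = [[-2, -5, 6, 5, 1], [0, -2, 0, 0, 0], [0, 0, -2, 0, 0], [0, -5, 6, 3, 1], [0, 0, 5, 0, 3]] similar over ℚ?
Two matrices over a field are similar if and only if they have the same invariant factors.

Both A and B have characteristic polynomial (x - 3)^2(x + 2)^3 and minimal polynomial (x - 3)^2(x + 2). Computing further, both have invariant factors x + 2, x + 2, (x - 3)^2(x + 2). Hence A and B are similar.

Yes.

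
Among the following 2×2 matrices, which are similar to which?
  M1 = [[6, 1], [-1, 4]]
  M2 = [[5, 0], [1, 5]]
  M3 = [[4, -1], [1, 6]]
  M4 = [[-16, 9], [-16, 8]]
2 classes: {M1, M2, M3}, {M4}

Characteristic polynomials: χ_{M1} = (x - 5)^2, χ_{M2} = (x - 5)^2, χ_{M3} = (x - 5)^2, χ_{M4} = (x + 4)^2.

{M1, M2, M3}: invariant factors (x - 5)^2.

{M4}: invariant factors (x + 4)^2.

Matrices are similar if and only if their invariant-factor lists agree; the partition into similarity classes is {M1, M2, M3}, {M4}.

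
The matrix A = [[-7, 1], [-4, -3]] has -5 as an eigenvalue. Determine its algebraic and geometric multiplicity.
algebraic multiplicity 2, geometric multiplicity 1

The characteristic polynomial is (x + 5)^2, so the factor x + 5 appears with exponent 2: the algebraic multiplicity is 2.

rank(A + 5I) = 1, so the eigenspace has dimension 2 - 1 = 1: the geometric multiplicity is 1.

Since 1 < 2, A is not diagonalizable.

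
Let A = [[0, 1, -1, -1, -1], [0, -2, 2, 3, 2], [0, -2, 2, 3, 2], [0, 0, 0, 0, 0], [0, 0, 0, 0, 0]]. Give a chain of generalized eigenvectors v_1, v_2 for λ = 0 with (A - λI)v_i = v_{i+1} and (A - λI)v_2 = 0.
v_1 = [[0, 1, -1, 0, 1]]^T, v_2 = [[1, -2, -2, 0, 0]]^T

We seek v_1 ∈ ker(A^2) \ ker(A), then set v_{i+1} = A v_i.

One such chain is v_1 = [[0, 1, -1, 0, 1]]^T, v_2 = [[1, -2, -2, 0, 0]]^T. Check: A v_2 = [[0, 0, 0, 0, 0]]^T = 0.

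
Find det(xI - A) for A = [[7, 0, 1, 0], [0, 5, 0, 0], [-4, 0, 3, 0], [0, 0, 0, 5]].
xI - A = [[x - 7, 0, -1, 0], [0, x - 5, 0, 0], [4, 0, x - 3, 0], [0, 0, 0, x - 5]].

Expanding det(xI - A) along the first row:
det(xI - A) = + (x - 7)·det([[x - 5, 0, 0], [0, x - 3, 0], [0, 0, x - 5]]) - (0)·det([[0, 0, 0], [4, x - 3, 0], [0, 0, x - 5]]) + (-1)·det([[0, x - 5, 0], [4, 0, 0], [0, 0, x - 5]]) - (0)·det([[0, x - 5, 0], [4, 0, x - 3], [0, 0, 0]]).

Evaluating gives χ_A(x) = x^4 - 20x^3 + 150x^2 - 500x + 625 = (x - 5)^4.

χ_A(x) = (x - 5)^4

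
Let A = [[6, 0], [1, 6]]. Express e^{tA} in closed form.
e^{tA} = [[e^{6*t}, 0], [t*e^{6*t}, e^{6*t}]]

A has Jordan form J = [[6, 1], [0, 6]] with A = PJP^{-1}, so e^{tA} = P e^{tJ} P^{-1}.

For a Jordan block J_k(λ), e^{tJ_k(λ)} = e^{λt} · (I + tN + t^2 N^2/2! + ... + t^{k-1} N^{k-1}/(k-1)!) where N is the nilpotent superdiagonal part.

Assembling the blocks and conjugating back gives the entries of e^{tA} as shown above.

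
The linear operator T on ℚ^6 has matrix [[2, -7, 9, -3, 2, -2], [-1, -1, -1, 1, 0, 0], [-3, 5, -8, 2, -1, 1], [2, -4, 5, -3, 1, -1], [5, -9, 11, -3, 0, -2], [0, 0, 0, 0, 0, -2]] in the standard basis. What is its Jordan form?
The characteristic polynomial is det(xI - A) = (x + 2)^6, so the eigenvalues are -2 (algebraic multiplicity 6).

For λ = -2: rank(A + 2I) = 3, rank((A + 2I)^2) = 1, rank((A + 2I)^3) = 0. The eigenspace has dimension 6 - 3 = 3, so there are 3 Jordan blocks; the rank sequence gives block sizes [3, 2, 1].

Assembling the blocks gives the Jordan form J above.

J = [[-2, 1, 0, 0, 0, 0], [0, -2, 1, 0, 0, 0], [0, 0, -2, 0, 0, 0], [0, 0, 0, -2, 1, 0], [0, 0, 0, 0, -2, 0], [0, 0, 0, 0, 0, -2]]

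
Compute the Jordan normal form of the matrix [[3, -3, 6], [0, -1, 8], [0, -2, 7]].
The characteristic polynomial is det(xI - A) = (x - 3)^3, so the eigenvalues are 3 (algebraic multiplicity 3).

For λ = 3: rank(A - 3I) = 1, rank((A - 3I)^2) = 0. The eigenspace has dimension 3 - 1 = 2, so there are 2 Jordan blocks; the rank sequence gives block sizes [2, 1].

Assembling the blocks gives the Jordan form J above.

J = [[3, 1, 0], [0, 3, 0], [0, 0, 3]]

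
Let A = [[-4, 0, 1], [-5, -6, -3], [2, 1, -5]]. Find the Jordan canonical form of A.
J = [[-5, 1, 0], [0, -5, 1], [0, 0, -5]]

The characteristic polynomial is det(xI - A) = (x + 5)^3, so the eigenvalues are -5 (algebraic multiplicity 3).

For λ = -5: rank(A + 5I) = 2, rank((A + 5I)^2) = 1, rank((A + 5I)^3) = 0. The eigenspace has dimension 3 - 2 = 1, so there is 1 Jordan block; the rank sequence gives block sizes [3].

Assembling the blocks gives the Jordan form J above.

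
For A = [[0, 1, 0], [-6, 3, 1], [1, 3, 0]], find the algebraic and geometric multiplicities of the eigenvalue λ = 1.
The characteristic polynomial is (x - 1)^3, so the factor x - 1 appears with exponent 3: the algebraic multiplicity is 3.

rank(A - I) = 2, so the eigenspace has dimension 3 - 2 = 1: the geometric multiplicity is 1.

Since 1 < 3, A is not diagonalizable.

algebraic multiplicity 3, geometric multiplicity 1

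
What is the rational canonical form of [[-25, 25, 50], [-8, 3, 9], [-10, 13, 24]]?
The invariant factors of A (the non-unit diagonal entries of the Smith normal form of xI - A over ℚ[x]) are (x - 5)(x^2 + 3x - 5), each dividing the next. The characteristic polynomial is their product, (x - 5)(x^2 + 3x - 5).

The rational canonical form is the block-diagonal matrix of companion matrices C(f_i):
R = [[0, 0, -25], [1, 0, 20], [0, 1, 2]].

Note the characteristic polynomial does not split into linear factors over ℚ, so A has no Jordan form over ℚ; the rational canonical form exists over any field.

R = [[0, 0, -25], [1, 0, 20], [0, 1, 2]]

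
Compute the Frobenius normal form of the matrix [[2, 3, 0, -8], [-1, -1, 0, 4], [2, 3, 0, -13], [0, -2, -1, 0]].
The invariant factors of A (the non-unit diagonal entries of the Smith normal form of xI - A over ℚ[x]) are (x - 1)(x^3 - 4x + 5), each dividing the next. The characteristic polynomial is their product, (x - 1)(x^3 - 4x + 5).

The rational canonical form is the block-diagonal matrix of companion matrices C(f_i):
R = [[0, 0, 0, 5], [1, 0, 0, -9], [0, 1, 0, 4], [0, 0, 1, 1]].

Note the characteristic polynomial does not split into linear factors over ℚ, so A has no Jordan form over ℚ; the rational canonical form exists over any field.

R = [[0, 0, 0, 5], [1, 0, 0, -9], [0, 1, 0, 4], [0, 0, 1, 1]]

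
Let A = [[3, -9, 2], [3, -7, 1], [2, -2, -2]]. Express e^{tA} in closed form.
A has Jordan form J = [[-2, 1, 0], [0, -2, 1], [0, 0, -2]] with A = PJP^{-1}, so e^{tA} = P e^{tJ} P^{-1}.

For a Jordan block J_k(λ), e^{tJ_k(λ)} = e^{λt} · (I + tN + t^2 N^2/2! + ... + t^{k-1} N^{k-1}/(k-1)!) where N is the nilpotent superdiagonal part.

Assembling the blocks and conjugating back gives the entries of e^{tA} as shown above.

e^{tA} = [[(t^2 + 5*t + 1)*e^{-2*t}, t*(-2*t - 9)*e^{-2*t}, t*(t + 4)*e^{-2*t}/2], [t*(t + 3)*e^{-2*t}, (-2*t^2 - 5*t + 1)*e^{-2*t}, t*(t + 2)*e^{-2*t}/2], [2*t*(t + 1)*e^{-2*t}, -2*t*(2*t + 1)*e^{-2*t}, (t^2 + 1)*e^{-2*t}]]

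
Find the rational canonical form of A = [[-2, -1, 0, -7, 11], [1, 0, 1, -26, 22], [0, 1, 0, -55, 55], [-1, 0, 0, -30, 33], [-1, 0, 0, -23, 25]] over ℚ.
The invariant factors of A (the non-unit diagonal entries of the Smith normal form of xI - A over ℚ[x]) are (x + 1)(x^2 + 3x + 4)^2, each dividing the next. The characteristic polynomial is their product, (x + 1)(x^2 + 3x + 4)^2.

The rational canonical form is the block-diagonal matrix of companion matrices C(f_i):
R = [[0, 0, 0, 0, -16], [1, 0, 0, 0, -40], [0, 1, 0, 0, -41], [0, 0, 1, 0, -23], [0, 0, 0, 1, -7]].

Note the characteristic polynomial does not split into linear factors over ℚ, so A has no Jordan form over ℚ; the rational canonical form exists over any field.

R = [[0, 0, 0, 0, -16], [1, 0, 0, 0, -40], [0, 1, 0, 0, -41], [0, 0, 1, 0, -23], [0, 0, 0, 1, -7]]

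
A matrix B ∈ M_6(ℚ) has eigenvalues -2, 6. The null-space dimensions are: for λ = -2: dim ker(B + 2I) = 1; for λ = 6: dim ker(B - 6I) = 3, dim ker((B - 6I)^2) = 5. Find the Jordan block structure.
Jordan blocks: (-2, 1), (6, 2), (6, 2), (6, 1)

λ = -2: successive nullity increments [1] count blocks of size ≥ k; block sizes are [1].
λ = 6: successive nullity increments [3, 2] count blocks of size ≥ k; block sizes are [2, 2, 1].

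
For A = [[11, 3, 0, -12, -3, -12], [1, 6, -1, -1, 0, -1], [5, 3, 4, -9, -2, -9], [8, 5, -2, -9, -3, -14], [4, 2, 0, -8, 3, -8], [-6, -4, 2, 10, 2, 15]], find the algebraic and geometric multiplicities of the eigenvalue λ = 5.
algebraic multiplicity 6, geometric multiplicity 4

The characteristic polynomial is (x - 5)^6, so the factor x - 5 appears with exponent 6: the algebraic multiplicity is 6.

rank(A - 5I) = 2, so the eigenspace has dimension 6 - 2 = 4: the geometric multiplicity is 4.

Since 4 < 6, A is not diagonalizable.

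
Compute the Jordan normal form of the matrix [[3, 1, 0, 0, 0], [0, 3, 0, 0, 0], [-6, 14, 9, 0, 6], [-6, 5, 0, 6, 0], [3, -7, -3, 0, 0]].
J = [[3, 1, 0, 0, 0], [0, 3, 0, 0, 0], [0, 0, 3, 0, 0], [0, 0, 0, 6, 0], [0, 0, 0, 0, 6]]

The characteristic polynomial is det(xI - A) = (x - 6)^2(x - 3)^3, so the eigenvalues are 3 (algebraic multiplicity 3), 6 (algebraic multiplicity 2).

For λ = 3: rank(A - 3I) = 3, rank((A - 3I)^2) = 2. The eigenspace has dimension 5 - 3 = 2, so there are 2 Jordan blocks; the rank sequence gives block sizes [2, 1].

For λ = 6: rank(A - 6I) = 3. The eigenspace has dimension 5 - 3 = 2, so there are 2 Jordan blocks; the rank sequence gives block sizes [1, 1].

Assembling the blocks gives the Jordan form J above.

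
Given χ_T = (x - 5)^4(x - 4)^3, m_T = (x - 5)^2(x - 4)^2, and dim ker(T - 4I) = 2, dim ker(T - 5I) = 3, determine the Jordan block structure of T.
λ = 4: algebraic multiplicity 3 (exponent in χ_T), largest block size 2 (exponent in m_T), 2 blocks (geometric multiplicity). These force block sizes [2, 1].
λ = 5: algebraic multiplicity 4 (exponent in χ_T), largest block size 2 (exponent in m_T), 3 blocks (geometric multiplicity). These force block sizes [2, 1, 1].

Jordan blocks: (4, 2), (4, 1), (5, 2), (5, 1), (5, 1)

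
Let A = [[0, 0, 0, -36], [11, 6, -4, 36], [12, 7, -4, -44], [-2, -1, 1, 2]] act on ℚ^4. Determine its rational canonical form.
The invariant factors of A (the non-unit diagonal entries of the Smith normal form of xI - A over ℚ[x]) are (x^2 - 2x + 6)^2, each dividing the next. The characteristic polynomial is their product, (x^2 - 2x + 6)^2.

The rational canonical form is the block-diagonal matrix of companion matrices C(f_i):
R = [[0, 0, 0, -36], [1, 0, 0, 24], [0, 1, 0, -16], [0, 0, 1, 4]].

Note the characteristic polynomial does not split into linear factors over ℚ, so A has no Jordan form over ℚ; the rational canonical form exists over any field.

R = [[0, 0, 0, -36], [1, 0, 0, 24], [0, 1, 0, -16], [0, 0, 1, 4]]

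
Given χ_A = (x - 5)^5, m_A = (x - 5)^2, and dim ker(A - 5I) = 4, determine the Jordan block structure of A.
Jordan blocks: (5, 2), (5, 1), (5, 1), (5, 1)

λ = 5: algebraic multiplicity 5 (exponent in χ_A), largest block size 2 (exponent in m_A), 4 blocks (geometric multiplicity). These force block sizes [2, 1, 1, 1].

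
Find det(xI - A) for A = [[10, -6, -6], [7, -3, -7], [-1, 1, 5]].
χ_A(x) = (x - 4)^3

xI - A = [[x - 10, 6, 6], [-7, x + 3, 7], [1, -1, x - 5]].

Expanding det(xI - A) along the first row:
det(xI - A) = + (x - 10)·det([[x + 3, 7], [-1, x - 5]]) - (6)·det([[-7, 7], [1, x - 5]]) + (6)·det([[-7, x + 3], [1, -1]]).

Evaluating gives χ_A(x) = x^3 - 12x^2 + 48x - 64 = (x - 4)^3.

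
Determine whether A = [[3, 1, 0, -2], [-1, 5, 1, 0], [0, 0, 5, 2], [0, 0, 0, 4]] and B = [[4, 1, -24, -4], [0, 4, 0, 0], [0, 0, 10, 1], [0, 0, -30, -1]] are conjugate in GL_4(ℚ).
Two matrices over a field are similar if and only if they have the same invariant factors.

Both A and B have characteristic polynomial (x - 5)(x - 4)^3 and minimal polynomial (x - 5)(x - 4)^2. Computing further, both have invariant factors x - 4, (x - 5)(x - 4)^2. Hence A and B are similar.

Yes.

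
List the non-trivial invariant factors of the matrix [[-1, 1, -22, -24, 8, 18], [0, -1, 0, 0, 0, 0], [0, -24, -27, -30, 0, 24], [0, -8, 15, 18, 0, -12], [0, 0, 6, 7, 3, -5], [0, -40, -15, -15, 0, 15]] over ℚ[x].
x - 3, x(x - 3)^2(x + 1)^2

The Jordan structure of A has elementary divisors (x + 1)^2, x, (x - 3)^2, (x - 3). Arranging the block sizes at each eigenvalue in decreasing order and taking row products gives the invariant factors.

Invariant factors (smallest first, each dividing the next): x - 3, x(x - 3)^2(x + 1)^2.

Check: the last factor x(x - 3)^2(x + 1)^2 is the minimal polynomial, and the product x(x - 3)^3(x + 1)^2 is the characteristic polynomial.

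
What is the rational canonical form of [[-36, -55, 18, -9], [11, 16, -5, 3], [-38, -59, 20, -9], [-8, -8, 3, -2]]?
R = [[0, 0, 0, -6], [1, 0, 0, 3], [0, 1, 0, 3], [0, 0, 1, -2]]

The invariant factors of A (the non-unit diagonal entries of the Smith normal form of xI - A over ℚ[x]) are (x + 2)(x^3 - 3x + 3), each dividing the next. The characteristic polynomial is their product, (x + 2)(x^3 - 3x + 3).

The rational canonical form is the block-diagonal matrix of companion matrices C(f_i):
R = [[0, 0, 0, -6], [1, 0, 0, 3], [0, 1, 0, 3], [0, 0, 1, -2]].

Note the characteristic polynomial does not split into linear factors over ℚ, so A has no Jordan form over ℚ; the rational canonical form exists over any field.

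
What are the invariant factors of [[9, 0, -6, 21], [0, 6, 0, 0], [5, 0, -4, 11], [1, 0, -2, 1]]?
x - 6, x^2(x - 6)

The Jordan structure of A has elementary divisors x^2, (x - 6), (x - 6). Arranging the block sizes at each eigenvalue in decreasing order and taking row products gives the invariant factors.

Invariant factors (smallest first, each dividing the next): x - 6, x^2(x - 6).

Check: the last factor x^2(x - 6) is the minimal polynomial, and the product x^2(x - 6)^2 is the characteristic polynomial.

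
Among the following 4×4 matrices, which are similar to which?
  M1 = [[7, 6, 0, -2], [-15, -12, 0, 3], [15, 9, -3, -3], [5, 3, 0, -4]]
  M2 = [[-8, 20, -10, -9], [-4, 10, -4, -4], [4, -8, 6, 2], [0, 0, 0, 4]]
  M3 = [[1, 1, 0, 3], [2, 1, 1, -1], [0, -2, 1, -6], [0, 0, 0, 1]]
3 classes: {M1}, {M2}, {M3}

Characteristic polynomials: χ_{M1} = (x + 3)^4, χ_{M2} = (x - 4)^2(x - 2)^2, χ_{M3} = (x - 1)^4.

{M1}: invariant factors x + 3, x + 3, (x + 3)^2.

{M2}: invariant factors x - 2, (x - 4)^2(x - 2).

{M3}: invariant factors x - 1, (x - 1)^3.

Matrices are similar if and only if their invariant-factor lists agree; the partition into similarity classes is {M1}, {M2}, {M3}.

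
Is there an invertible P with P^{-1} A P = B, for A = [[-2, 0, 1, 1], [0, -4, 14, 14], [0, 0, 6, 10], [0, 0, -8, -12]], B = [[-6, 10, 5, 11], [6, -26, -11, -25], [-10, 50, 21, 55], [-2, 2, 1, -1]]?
Two matrices over a field are similar if and only if they have the same invariant factors.

Both A and B have characteristic polynomial (x + 2)^2(x + 4)^2 and minimal polynomial (x + 2)^2(x + 4). Computing further, both have invariant factors x + 4, (x + 2)^2(x + 4). Hence A and B are similar.

Yes.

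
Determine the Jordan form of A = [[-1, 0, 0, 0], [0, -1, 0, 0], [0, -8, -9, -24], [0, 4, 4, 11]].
J = [[-1, 0, 0, 0], [0, -1, 0, 0], [0, 0, -1, 0], [0, 0, 0, 3]]

The characteristic polynomial is det(xI - A) = (x - 3)(x + 1)^3, so the eigenvalues are -1 (algebraic multiplicity 3), 3 (algebraic multiplicity 1).

For λ = -1: rank(A + I) = 1. The eigenspace has dimension 4 - 1 = 3, so there are 3 Jordan blocks; the rank sequence gives block sizes [1, 1, 1].

For λ = 3: algebraic multiplicity 1 gives one 1×1 block.

Assembling the blocks gives the Jordan form J above.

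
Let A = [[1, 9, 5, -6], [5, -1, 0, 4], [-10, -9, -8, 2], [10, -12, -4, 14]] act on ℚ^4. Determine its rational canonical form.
R = [[0, 0, 0, 6], [1, 0, 0, -3], [0, 1, 0, -8], [0, 0, 1, 6]]

The invariant factors of A (the non-unit diagonal entries of the Smith normal form of xI - A over ℚ[x]) are (x - 2)(x - 1)(x^2 - 3x - 3), each dividing the next. The characteristic polynomial is their product, (x - 2)(x - 1)(x^2 - 3x - 3).

The rational canonical form is the block-diagonal matrix of companion matrices C(f_i):
R = [[0, 0, 0, 6], [1, 0, 0, -3], [0, 1, 0, -8], [0, 0, 1, 6]].

Note the characteristic polynomial does not split into linear factors over ℚ, so A has no Jordan form over ℚ; the rational canonical form exists over any field.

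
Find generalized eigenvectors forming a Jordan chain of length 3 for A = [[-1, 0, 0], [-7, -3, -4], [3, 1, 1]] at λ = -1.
We seek v_1 ∈ ker((A + I)^3) \ ker((A + I)^2), then set v_{i+1} = (A + I) v_i.

One such chain is v_1 = [[1, 0, -2]]^T, v_2 = [[0, 1, -1]]^T, v_3 = [[0, 2, -1]]^T. Check: (A + I) v_3 = [[0, 0, 0]]^T = 0.

v_1 = [[1, 0, -2]]^T, v_2 = [[0, 1, -1]]^T, v_3 = [[0, 2, -1]]^T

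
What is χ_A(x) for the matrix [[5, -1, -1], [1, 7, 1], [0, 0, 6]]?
χ_A(x) = (x - 6)^3

xI - A = [[x - 5, 1, 1], [-1, x - 7, -1], [0, 0, x - 6]].

Expanding det(xI - A) along the first row:
det(xI - A) = + (x - 5)·det([[x - 7, -1], [0, x - 6]]) - (1)·det([[-1, -1], [0, x - 6]]) + (1)·det([[-1, x - 7], [0, 0]]).

Evaluating gives χ_A(x) = x^3 - 18x^2 + 108x - 216 = (x - 6)^3.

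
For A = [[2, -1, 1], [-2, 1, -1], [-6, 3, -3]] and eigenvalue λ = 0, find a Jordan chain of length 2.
We seek v_1 ∈ ker(A^2) \ ker(A), then set v_{i+1} = A v_i.

One such chain is v_1 = [[0, -1, 0]]^T, v_2 = [[1, -1, -3]]^T. Check: A v_2 = [[0, 0, 0]]^T = 0.

v_1 = [[0, -1, 0]]^T, v_2 = [[1, -1, -3]]^T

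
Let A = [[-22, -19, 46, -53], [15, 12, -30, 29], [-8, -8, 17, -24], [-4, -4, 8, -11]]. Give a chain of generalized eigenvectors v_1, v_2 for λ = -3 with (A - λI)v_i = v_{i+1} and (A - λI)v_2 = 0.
We seek v_1 ∈ ker((A + 3I)^2) \ ker(A + 3I), then set v_{i+1} = (A + 3I) v_i.

One such chain is v_1 = [[-1, 3, 2, 1]]^T, v_2 = [[1, -1, 0, 0]]^T. Check: (A + 3I) v_2 = [[0, 0, 0, 0]]^T = 0.

v_1 = [[-1, 3, 2, 1]]^T, v_2 = [[1, -1, 0, 0]]^T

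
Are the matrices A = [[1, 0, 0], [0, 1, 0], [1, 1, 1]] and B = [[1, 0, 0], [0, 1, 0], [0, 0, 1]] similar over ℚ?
No.

Both have characteristic polynomial (x - 1)^3, but the minimal polynomial of A is (x - 1)^2 while the minimal polynomial of B is x - 1. The minimal polynomial is a similarity invariant, so A and B are not similar.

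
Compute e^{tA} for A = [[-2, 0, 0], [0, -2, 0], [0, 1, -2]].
e^{tA} = [[e^{-2*t}, 0, 0], [0, e^{-2*t}, 0], [0, t*e^{-2*t}, e^{-2*t}]]

A has Jordan form J = [[-2, 1, 0], [0, -2, 0], [0, 0, -2]] with A = PJP^{-1}, so e^{tA} = P e^{tJ} P^{-1}.

For a Jordan block J_k(λ), e^{tJ_k(λ)} = e^{λt} · (I + tN + t^2 N^2/2! + ... + t^{k-1} N^{k-1}/(k-1)!) where N is the nilpotent superdiagonal part.

Assembling the blocks and conjugating back gives the entries of e^{tA} as shown above.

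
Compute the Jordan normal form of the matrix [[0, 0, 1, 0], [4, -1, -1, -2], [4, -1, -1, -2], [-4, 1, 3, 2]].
The characteristic polynomial is det(xI - A) = x^4, so the eigenvalues are 0 (algebraic multiplicity 4).

For λ = 0: rank(A) = 2, rank(A^2) = 1, rank(A^3) = 0. The eigenspace has dimension 4 - 2 = 2, so there are 2 Jordan blocks; the rank sequence gives block sizes [3, 1].

Assembling the blocks gives the Jordan form J above.

J = [[0, 1, 0, 0], [0, 0, 1, 0], [0, 0, 0, 0], [0, 0, 0, 0]]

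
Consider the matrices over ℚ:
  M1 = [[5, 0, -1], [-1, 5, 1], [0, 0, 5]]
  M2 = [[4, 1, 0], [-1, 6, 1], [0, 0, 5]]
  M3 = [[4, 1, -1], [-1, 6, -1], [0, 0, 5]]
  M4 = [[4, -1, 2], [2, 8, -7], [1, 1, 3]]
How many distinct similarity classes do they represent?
Characteristic polynomials: χ_{M1} = (x - 5)^3, χ_{M2} = (x - 5)^3, χ_{M3} = (x - 5)^3, χ_{M4} = (x - 5)^3.

{M1, M2, M4}: invariant factors (x - 5)^3.

{M3}: invariant factors x - 5, (x - 5)^2.

Matrices are similar if and only if their invariant-factor lists agree; the partition into similarity classes is {M1, M2, M4}, {M3}.

2 classes: {M1, M2, M4}, {M3}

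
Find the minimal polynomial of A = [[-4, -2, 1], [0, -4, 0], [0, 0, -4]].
The characteristic polynomial factors as (x + 4)^3. The minimal polynomial is ∏(x - λ)^{k_λ} where k_λ is the size of the largest Jordan block at λ.

For λ = -4: rank(A + 4I) = 1, and the largest Jordan block has size 2 (the smallest k with rank((A + 4I)^k) = rank((A + 4I)^(k+1))).

So m_A(x) = (x + 4)^2.

m_A(x) = (x + 4)^2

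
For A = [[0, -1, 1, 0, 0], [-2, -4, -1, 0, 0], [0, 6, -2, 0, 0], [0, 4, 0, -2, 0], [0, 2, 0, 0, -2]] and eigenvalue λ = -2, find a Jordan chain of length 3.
We seek v_1 ∈ ker((A + 2I)^3) \ ker((A + 2I)^2), then set v_{i+1} = (A + 2I) v_i.

One such chain is v_1 = [[-2, 0, 3, 2, 1]]^T, v_2 = [[-1, 1, 0, 0, 0]]^T, v_3 = [[-3, 0, 6, 4, 2]]^T. Check: (A + 2I) v_3 = [[0, 0, 0, 0, 0]]^T = 0.

v_1 = [[-2, 0, 3, 2, 1]]^T, v_2 = [[-1, 1, 0, 0, 0]]^T, v_3 = [[-3, 0, 6, 4, 2]]^T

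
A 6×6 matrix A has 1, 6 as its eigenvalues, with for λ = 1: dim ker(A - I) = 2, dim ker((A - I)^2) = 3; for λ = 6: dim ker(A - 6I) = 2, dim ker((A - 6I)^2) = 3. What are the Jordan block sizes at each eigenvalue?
λ = 1: successive nullity increments [2, 1] count blocks of size ≥ k; block sizes are [2, 1].
λ = 6: successive nullity increments [2, 1] count blocks of size ≥ k; block sizes are [2, 1].

Jordan blocks: (1, 2), (1, 1), (6, 2), (6, 1)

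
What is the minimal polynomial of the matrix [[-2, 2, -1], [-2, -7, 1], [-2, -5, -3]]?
The characteristic polynomial factors as (x + 4)^3. The minimal polynomial is ∏(x - λ)^{k_λ} where k_λ is the size of the largest Jordan block at λ.

For λ = -4: rank(A + 4I) = 2, and the largest Jordan block has size 3 (the smallest k with rank((A + 4I)^k) = rank((A + 4I)^(k+1))).

So m_A(x) = (x + 4)^3.

m_A(x) = (x + 4)^3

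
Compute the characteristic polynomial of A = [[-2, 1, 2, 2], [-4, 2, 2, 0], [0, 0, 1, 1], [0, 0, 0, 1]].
χ_A(x) = x^2(x - 1)^2

xI - A = [[x + 2, -1, -2, -2], [4, x - 2, -2, 0], [0, 0, x - 1, -1], [0, 0, 0, x - 1]].

Expanding det(xI - A) along the first row:
det(xI - A) = + (x + 2)·det([[x - 2, -2, 0], [0, x - 1, -1], [0, 0, x - 1]]) - (-1)·det([[4, -2, 0], [0, x - 1, -1], [0, 0, x - 1]]) + (-2)·det([[4, x - 2, 0], [0, 0, -1], [0, 0, x - 1]]) - (-2)·det([[4, x - 2, -2], [0, 0, x - 1], [0, 0, 0]]).

Evaluating gives χ_A(x) = x^4 - 2x^3 + x^2 = x^2(x - 1)^2.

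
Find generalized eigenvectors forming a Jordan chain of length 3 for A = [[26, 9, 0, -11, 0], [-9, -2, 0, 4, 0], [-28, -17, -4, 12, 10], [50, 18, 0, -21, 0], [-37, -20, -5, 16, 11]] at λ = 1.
v_1 = [[0, 1, -3, 1, -1]]^T, v_2 = [[-2, 1, 0, -4, 1]]^T, v_3 = [[3, -1, 1, 6, 0]]^T

We seek v_1 ∈ ker((A - I)^3) \ ker((A - I)^2), then set v_{i+1} = (A - I) v_i.

One such chain is v_1 = [[0, 1, -3, 1, -1]]^T, v_2 = [[-2, 1, 0, -4, 1]]^T, v_3 = [[3, -1, 1, 6, 0]]^T. Check: (A - I) v_3 = [[0, 0, 0, 0, 0]]^T = 0.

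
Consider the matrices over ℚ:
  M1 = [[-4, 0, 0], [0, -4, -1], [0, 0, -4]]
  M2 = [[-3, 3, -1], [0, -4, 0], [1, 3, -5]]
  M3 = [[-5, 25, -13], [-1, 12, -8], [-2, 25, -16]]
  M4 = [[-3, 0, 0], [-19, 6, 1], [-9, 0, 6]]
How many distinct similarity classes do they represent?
3 classes: {M1, M2}, {M3}, {M4}

Characteristic polynomials: χ_{M1} = (x + 4)^3, χ_{M2} = (x + 4)^3, χ_{M3} = (x + 3)^3, χ_{M4} = (x - 6)^2(x + 3).

{M1, M2}: invariant factors x + 4, (x + 4)^2.

{M3}: invariant factors (x + 3)^3.

{M4}: invariant factors (x - 6)^2(x + 3).

Matrices are similar if and only if their invariant-factor lists agree; the partition into similarity classes is {M1, M2}, {M3}, {M4}.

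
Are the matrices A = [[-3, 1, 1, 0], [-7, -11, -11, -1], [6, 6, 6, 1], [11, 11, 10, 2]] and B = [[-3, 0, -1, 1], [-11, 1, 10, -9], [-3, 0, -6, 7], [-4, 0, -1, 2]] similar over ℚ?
Yes.

Two matrices over a field are similar if and only if they have the same invariant factors.

Both A and B have characteristic polynomial (x - 1)^2(x + 4)^2 and minimal polynomial (x - 1)^2(x + 4)^2. Computing further, both have invariant factors (x - 1)^2(x + 4)^2. Hence A and B are similar.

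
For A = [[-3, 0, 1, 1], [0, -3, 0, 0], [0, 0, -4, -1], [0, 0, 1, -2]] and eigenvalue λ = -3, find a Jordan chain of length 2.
We seek v_1 ∈ ker((A + 3I)^2) \ ker(A + 3I), then set v_{i+1} = (A + 3I) v_i.

One such chain is v_1 = [[-1, 1, 1, 0]]^T, v_2 = [[1, 0, -1, 1]]^T. Check: (A + 3I) v_2 = [[0, 0, 0, 0]]^T = 0.

v_1 = [[-1, 1, 1, 0]]^T, v_2 = [[1, 0, -1, 1]]^T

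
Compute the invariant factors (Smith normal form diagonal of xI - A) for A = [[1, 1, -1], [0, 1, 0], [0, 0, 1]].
x - 1, (x - 1)^2

The Jordan structure of A has elementary divisors (x - 1)^2, (x - 1). Arranging the block sizes at each eigenvalue in decreasing order and taking row products gives the invariant factors.

Invariant factors (smallest first, each dividing the next): x - 1, (x - 1)^2.

Check: the last factor (x - 1)^2 is the minimal polynomial, and the product (x - 1)^3 is the characteristic polynomial.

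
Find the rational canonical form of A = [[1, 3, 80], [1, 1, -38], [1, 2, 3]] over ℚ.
R = [[0, 0, 36], [1, 0, 0], [0, 1, 5]]

The invariant factors of A (the non-unit diagonal entries of the Smith normal form of xI - A over ℚ[x]) are (x - 6)(x^2 + x + 6), each dividing the next. The characteristic polynomial is their product, (x - 6)(x^2 + x + 6).

The rational canonical form is the block-diagonal matrix of companion matrices C(f_i):
R = [[0, 0, 36], [1, 0, 0], [0, 1, 5]].

Note the characteristic polynomial does not split into linear factors over ℚ, so A has no Jordan form over ℚ; the rational canonical form exists over any field.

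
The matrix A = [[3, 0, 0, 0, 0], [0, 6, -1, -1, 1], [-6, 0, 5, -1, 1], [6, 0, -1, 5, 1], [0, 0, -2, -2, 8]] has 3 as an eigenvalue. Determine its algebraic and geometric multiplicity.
algebraic multiplicity 1, geometric multiplicity 1

The characteristic polynomial is (x - 6)^4(x - 3), so the factor x - 3 appears with exponent 1: the algebraic multiplicity is 1.

rank(A - 3I) = 4, so the eigenspace has dimension 5 - 4 = 1: the geometric multiplicity is 1.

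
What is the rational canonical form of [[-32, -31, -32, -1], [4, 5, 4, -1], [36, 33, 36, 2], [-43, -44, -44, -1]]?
R = [[0, 0, 0, -36], [1, 0, 0, -48], [0, 1, 0, -4], [0, 0, 1, 8]]

The invariant factors of A (the non-unit diagonal entries of the Smith normal form of xI - A over ℚ[x]) are (x^2 - 4x - 6)^2, each dividing the next. The characteristic polynomial is their product, (x^2 - 4x - 6)^2.

The rational canonical form is the block-diagonal matrix of companion matrices C(f_i):
R = [[0, 0, 0, -36], [1, 0, 0, -48], [0, 1, 0, -4], [0, 0, 1, 8]].

Note the characteristic polynomial does not split into linear factors over ℚ, so A has no Jordan form over ℚ; the rational canonical form exists over any field.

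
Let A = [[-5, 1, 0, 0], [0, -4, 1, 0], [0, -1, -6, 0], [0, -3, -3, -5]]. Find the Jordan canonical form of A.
The characteristic polynomial is det(xI - A) = (x + 5)^4, so the eigenvalues are -5 (algebraic multiplicity 4).

For λ = -5: rank(A + 5I) = 2, rank((A + 5I)^2) = 1, rank((A + 5I)^3) = 0. The eigenspace has dimension 4 - 2 = 2, so there are 2 Jordan blocks; the rank sequence gives block sizes [3, 1].

Assembling the blocks gives the Jordan form J above.

J = [[-5, 1, 0, 0], [0, -5, 1, 0], [0, 0, -5, 0], [0, 0, 0, -5]]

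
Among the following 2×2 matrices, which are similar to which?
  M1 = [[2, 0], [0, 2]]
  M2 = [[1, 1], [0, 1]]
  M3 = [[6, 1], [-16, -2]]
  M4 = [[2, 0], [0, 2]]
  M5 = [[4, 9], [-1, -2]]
Characteristic polynomials: χ_{M1} = (x - 2)^2, χ_{M2} = (x - 1)^2, χ_{M3} = (x - 2)^2, χ_{M4} = (x - 2)^2, χ_{M5} = (x - 1)^2.

{M1, M4}: invariant factors x - 2, x - 2.

{M2, M5}: invariant factors (x - 1)^2.

{M3}: invariant factors (x - 2)^2.

Matrices are similar if and only if their invariant-factor lists agree; the partition into similarity classes is {M1, M4}, {M2, M5}, {M3}.

3 classes: {M1, M4}, {M2, M5}, {M3}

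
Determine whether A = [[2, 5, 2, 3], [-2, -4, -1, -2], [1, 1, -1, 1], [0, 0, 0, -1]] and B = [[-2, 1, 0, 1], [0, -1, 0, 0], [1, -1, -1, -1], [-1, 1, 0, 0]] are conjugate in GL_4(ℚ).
No.

Both have characteristic polynomial (x + 1)^4, but the minimal polynomial of A is (x + 1)^3 while the minimal polynomial of B is (x + 1)^2. The minimal polynomial is a similarity invariant, so A and B are not similar.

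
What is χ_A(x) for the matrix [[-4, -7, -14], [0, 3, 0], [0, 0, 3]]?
χ_A(x) = (x - 3)^2(x + 4)

xI - A = [[x + 4, 7, 14], [0, x - 3, 0], [0, 0, x - 3]].

Expanding det(xI - A) along the first row:
det(xI - A) = + (x + 4)·det([[x - 3, 0], [0, x - 3]]) - (7)·det([[0, 0], [0, x - 3]]) + (14)·det([[0, x - 3], [0, 0]]).

Evaluating gives χ_A(x) = x^3 - 2x^2 - 15x + 36 = (x - 3)^2(x + 4).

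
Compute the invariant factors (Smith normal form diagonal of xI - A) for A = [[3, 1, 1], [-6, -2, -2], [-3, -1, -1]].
x, x^2

The Jordan structure of A has elementary divisors x^2, x. Arranging the block sizes at each eigenvalue in decreasing order and taking row products gives the invariant factors.

Invariant factors (smallest first, each dividing the next): x, x^2.

Check: the last factor x^2 is the minimal polynomial, and the product x^3 is the characteristic polynomial.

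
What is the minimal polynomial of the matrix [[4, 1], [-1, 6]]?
The characteristic polynomial factors as (x - 5)^2. The minimal polynomial is ∏(x - λ)^{k_λ} where k_λ is the size of the largest Jordan block at λ.

For λ = 5: rank(A - 5I) = 1, and the largest Jordan block has size 2 (the smallest k with rank((A - 5I)^k) = rank((A - 5I)^(k+1))).

So m_A(x) = (x - 5)^2.

m_A(x) = (x - 5)^2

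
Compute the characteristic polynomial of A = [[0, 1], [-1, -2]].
xI - A = [[x, -1], [1, x + 2]].

Expanding det(xI - A) along the first row:
det(xI - A) = + (x)·det([[x + 2]]) - (-1)·det([[1]]).

Evaluating gives χ_A(x) = x^2 + 2x + 1 = (x + 1)^2.

χ_A(x) = (x + 1)^2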